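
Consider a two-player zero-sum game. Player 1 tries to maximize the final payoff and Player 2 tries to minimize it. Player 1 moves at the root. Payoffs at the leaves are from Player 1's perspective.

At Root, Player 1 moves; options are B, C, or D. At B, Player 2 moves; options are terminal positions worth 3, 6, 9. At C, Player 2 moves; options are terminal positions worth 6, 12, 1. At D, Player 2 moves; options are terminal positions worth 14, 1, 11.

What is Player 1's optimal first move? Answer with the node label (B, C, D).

B (Player 2): min(3, 6, 9) = 3
C (Player 2): min(6, 12, 1) = 1
D (Player 2): min(14, 1, 11) = 1
Root (Player 1): max(3, 1, 1) = 3
Player 1 picks the child with the highest value: B (value 3).

B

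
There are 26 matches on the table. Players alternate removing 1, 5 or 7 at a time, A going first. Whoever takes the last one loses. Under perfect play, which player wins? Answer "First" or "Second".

Compute winning (W) and losing (L) positions by backward induction:
i:   0  1  2  3  4  5  6  7  8  9 10 11 12 13 14 15 16 17 18 19 20 21 22 23 24 25 26
     W  L  W  L  W  L  W  L  W  L  W  L  W  L  W  L  W  L  W  L  W  L  W  L  W  L  W
Position 26 is W, so the first player wins.

First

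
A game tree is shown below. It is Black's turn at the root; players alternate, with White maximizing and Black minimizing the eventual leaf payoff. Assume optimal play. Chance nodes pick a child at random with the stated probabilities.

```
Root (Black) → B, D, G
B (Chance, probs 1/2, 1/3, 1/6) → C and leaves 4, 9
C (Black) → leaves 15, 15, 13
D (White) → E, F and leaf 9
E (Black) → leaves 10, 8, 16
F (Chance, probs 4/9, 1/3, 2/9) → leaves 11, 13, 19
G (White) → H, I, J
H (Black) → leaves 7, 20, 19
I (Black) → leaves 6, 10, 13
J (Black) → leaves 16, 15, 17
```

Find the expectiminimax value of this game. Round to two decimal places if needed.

C (Black): min(15, 15, 13) = 13
B (Chance): 1/2·13 + 1/3·4 + 1/6·9 = 9.33
E (Black): min(10, 8, 16) = 8
F (Chance): 4/9·11 + 1/3·13 + 2/9·19 = 13.44
D (White): max(8, 13.44, 9) = 13.44
H (Black): min(7, 20, 19) = 7
I (Black): min(6, 10, 13) = 6
J (Black): min(16, 15, 17) = 15
G (White): max(7, 6, 15) = 15
Root (Black): min(9.33, 13.44, 15) = 9.33

9.33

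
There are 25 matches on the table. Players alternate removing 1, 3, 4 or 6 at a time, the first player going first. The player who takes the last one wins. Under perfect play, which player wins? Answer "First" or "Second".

Positions where the player to move wins (W) vs loses (L):
i:   0  1  2  3  4  5  6  7  8  9 10 11 12 13 14 15 16 17 18 19 20 21 22 23 24 25
     L  W  L  W  W  W  W  L  W  L  W  W  W  W  L  W  L  W  W  W  W  L  W  L  W  W
Position 25 is W, so the first player wins.

First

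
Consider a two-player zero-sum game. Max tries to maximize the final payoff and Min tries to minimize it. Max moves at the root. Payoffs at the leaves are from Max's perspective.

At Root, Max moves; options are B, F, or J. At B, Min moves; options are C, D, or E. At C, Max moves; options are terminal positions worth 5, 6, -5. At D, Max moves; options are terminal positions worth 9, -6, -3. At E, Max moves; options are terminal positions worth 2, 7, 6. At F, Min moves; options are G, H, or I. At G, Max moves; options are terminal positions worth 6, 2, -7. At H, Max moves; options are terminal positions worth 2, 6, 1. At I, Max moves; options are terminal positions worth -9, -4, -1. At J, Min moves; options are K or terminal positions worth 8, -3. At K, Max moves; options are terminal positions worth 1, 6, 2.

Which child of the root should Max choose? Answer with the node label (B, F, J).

C (Max): max(5, 6, -5) = 6
D (Max): max(9, -6, -3) = 9
E (Max): max(2, 7, 6) = 7
B (Min): min(6, 9, 7) = 6
G (Max): max(6, 2, -7) = 6
H (Max): max(2, 6, 1) = 6
I (Max): max(-9, -4, -1) = -1
F (Min): min(6, 6, -1) = -1
K (Max): max(1, 6, 2) = 6
J (Min): min(6, 8, -3) = -3
Root (Max): max(6, -1, -3) = 6
Max picks the child with the highest value: B (value 6).

B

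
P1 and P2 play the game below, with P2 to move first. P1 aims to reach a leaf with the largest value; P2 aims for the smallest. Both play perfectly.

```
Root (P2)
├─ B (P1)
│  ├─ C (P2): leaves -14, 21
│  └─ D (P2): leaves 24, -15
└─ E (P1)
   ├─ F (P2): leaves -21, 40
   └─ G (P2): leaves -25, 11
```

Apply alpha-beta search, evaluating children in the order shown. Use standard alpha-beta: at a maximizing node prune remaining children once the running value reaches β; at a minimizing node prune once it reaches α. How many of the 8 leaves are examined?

C [α=-∞,β=+∞]: v=-14
D [α=-14,β=+∞]: v=-15
B [α=-∞,β=+∞]: v=-14
F [α=-∞,β=-14]: v=-21
G [α=-21,β=-14]: v=-25 after child 1 ≤ α → α-cutoff, skip 1
E [α=-∞,β=-14]: v=-21
Root [α=-∞,β=+∞]: v=-21
Leaves evaluated: 7 of 8.

7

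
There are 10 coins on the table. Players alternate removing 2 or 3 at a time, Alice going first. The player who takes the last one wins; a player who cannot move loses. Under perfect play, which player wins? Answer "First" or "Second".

i:   0  1  2  3  4  5  6  7  8  9 10
     L  L  W  W  W  L  L  W  W  W  L
Position 10 is L, so the second player wins.

Second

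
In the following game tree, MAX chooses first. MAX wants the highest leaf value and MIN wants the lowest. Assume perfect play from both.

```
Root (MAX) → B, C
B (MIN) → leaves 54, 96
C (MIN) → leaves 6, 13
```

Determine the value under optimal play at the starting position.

54

B (MIN): min(54, 96) = 54
C (MIN): min(6, 13) = 6
Root (MAX): max(54, 6) = 54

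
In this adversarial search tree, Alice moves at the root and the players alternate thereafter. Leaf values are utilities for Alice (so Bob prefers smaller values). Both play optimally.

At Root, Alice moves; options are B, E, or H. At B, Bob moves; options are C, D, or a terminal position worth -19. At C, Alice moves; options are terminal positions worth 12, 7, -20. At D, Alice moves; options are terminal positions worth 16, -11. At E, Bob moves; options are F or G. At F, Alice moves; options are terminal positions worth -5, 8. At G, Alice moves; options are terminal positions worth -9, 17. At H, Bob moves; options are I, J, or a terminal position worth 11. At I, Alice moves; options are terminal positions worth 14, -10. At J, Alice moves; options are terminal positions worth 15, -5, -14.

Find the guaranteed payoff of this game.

C (Alice): max(12, 7, -20) = 12
D (Alice): max(16, -11) = 16
B (Bob): min(12, 16, -19) = -19
F (Alice): max(-5, 8) = 8
G (Alice): max(-9, 17) = 17
E (Bob): min(8, 17) = 8
I (Alice): max(14, -10) = 14
J (Alice): max(15, -5, -14) = 15
H (Bob): min(14, 15, 11) = 11
Root (Alice): max(-19, 8, 11) = 11

11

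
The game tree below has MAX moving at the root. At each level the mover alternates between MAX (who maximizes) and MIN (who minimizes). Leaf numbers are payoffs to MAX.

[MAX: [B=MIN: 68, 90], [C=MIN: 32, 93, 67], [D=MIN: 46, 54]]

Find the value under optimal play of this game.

68

B (MIN): min(68, 90) = 68
C (MIN): min(32, 93, 67) = 32
D (MIN): min(46, 54) = 46
Root (MAX): max(68, 32, 46) = 68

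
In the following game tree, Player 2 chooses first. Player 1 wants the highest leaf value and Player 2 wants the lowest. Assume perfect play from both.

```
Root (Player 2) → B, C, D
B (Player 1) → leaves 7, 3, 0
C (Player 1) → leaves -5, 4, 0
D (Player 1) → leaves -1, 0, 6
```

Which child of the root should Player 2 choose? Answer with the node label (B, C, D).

C

B (Player 1): max(7, 3, 0) = 7
C (Player 1): max(-5, 4, 0) = 4
D (Player 1): max(-1, 0, 6) = 6
Root (Player 2): min(7, 4, 6) = 4
Player 2 picks the child with the lowest value: C (value 4).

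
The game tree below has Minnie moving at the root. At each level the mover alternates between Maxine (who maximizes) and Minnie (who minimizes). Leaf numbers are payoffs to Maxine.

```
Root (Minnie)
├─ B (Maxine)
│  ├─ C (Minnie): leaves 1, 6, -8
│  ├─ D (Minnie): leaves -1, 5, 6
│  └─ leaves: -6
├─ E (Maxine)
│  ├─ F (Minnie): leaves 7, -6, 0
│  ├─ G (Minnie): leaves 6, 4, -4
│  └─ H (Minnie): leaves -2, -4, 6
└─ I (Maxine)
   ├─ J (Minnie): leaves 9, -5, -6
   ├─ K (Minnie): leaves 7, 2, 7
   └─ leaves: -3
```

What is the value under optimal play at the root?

C (Minnie): min(1, 6, -8) = -8
D (Minnie): min(-1, 5, 6) = -1
B (Maxine): max(-8, -1, -6) = -1
F (Minnie): min(7, -6, 0) = -6
G (Minnie): min(6, 4, -4) = -4
H (Minnie): min(-2, -4, 6) = -4
E (Maxine): max(-6, -4, -4) = -4
J (Minnie): min(9, -5, -6) = -6
K (Minnie): min(7, 2, 7) = 2
I (Maxine): max(-6, 2, -3) = 2
Root (Minnie): min(-1, -4, 2) = -4

-4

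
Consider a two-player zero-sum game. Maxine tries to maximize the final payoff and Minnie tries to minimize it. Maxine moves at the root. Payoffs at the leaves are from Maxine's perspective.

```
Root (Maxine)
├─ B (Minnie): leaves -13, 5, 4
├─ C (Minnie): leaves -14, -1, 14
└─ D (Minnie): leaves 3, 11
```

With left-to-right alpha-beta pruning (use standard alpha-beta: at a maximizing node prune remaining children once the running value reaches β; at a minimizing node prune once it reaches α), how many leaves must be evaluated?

6

B [α=-∞,β=+∞]: v=-13
C [α=-13,β=+∞]: v=-14 after child 1 ≤ α → α-cutoff, skip 2
D [α=-13,β=+∞]: v=3
Root [α=-∞,β=+∞]: v=3
Leaves evaluated: 6 of 8.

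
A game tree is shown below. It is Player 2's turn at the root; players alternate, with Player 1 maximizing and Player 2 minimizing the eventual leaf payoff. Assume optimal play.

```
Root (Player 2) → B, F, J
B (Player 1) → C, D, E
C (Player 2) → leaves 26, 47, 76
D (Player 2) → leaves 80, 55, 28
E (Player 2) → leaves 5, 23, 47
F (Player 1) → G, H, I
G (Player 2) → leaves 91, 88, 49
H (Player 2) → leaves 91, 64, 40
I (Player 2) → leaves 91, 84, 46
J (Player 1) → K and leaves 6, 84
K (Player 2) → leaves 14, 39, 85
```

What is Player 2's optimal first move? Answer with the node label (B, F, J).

B

C (Player 2): min(26, 47, 76) = 26
D (Player 2): min(80, 55, 28) = 28
E (Player 2): min(5, 23, 47) = 5
B (Player 1): max(26, 28, 5) = 28
G (Player 2): min(91, 88, 49) = 49
H (Player 2): min(91, 64, 40) = 40
I (Player 2): min(91, 84, 46) = 46
F (Player 1): max(49, 40, 46) = 49
K (Player 2): min(14, 39, 85) = 14
J (Player 1): max(14, 6, 84) = 84
Root (Player 2): min(28, 49, 84) = 28
Player 2 picks the child with the lowest value: B (value 28).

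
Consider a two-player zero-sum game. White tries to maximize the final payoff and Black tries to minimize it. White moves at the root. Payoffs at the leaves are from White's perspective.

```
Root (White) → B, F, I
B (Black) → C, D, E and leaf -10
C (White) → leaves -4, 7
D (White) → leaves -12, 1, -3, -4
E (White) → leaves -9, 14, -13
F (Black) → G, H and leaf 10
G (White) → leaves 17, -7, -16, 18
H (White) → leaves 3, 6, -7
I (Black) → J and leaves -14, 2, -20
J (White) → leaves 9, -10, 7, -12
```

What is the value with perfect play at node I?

J: max(9, -10, 7, -12) = 9
I: min(9, -14, 2, -20) = -20

-20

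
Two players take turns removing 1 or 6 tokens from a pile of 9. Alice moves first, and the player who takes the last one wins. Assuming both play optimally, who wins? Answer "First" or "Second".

i:   0  1  2  3  4  5  6  7  8  9
     L  W  L  W  L  W  W  L  W  L
Position 9 is L, so the second player wins.

Second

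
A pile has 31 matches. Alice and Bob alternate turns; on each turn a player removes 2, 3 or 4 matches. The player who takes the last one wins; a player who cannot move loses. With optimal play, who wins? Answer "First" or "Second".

Compute winning (W) and losing (L) positions by backward induction:
i:   0  1  2  3  4  5  6  7  8  9 10 11 12 13 14 15 16 17 18 19 20 21 22 23 24 25 26 27 28 29 30 31
     L  L  W  W  W  W  L  L  W  W  W  W  L  L  W  W  W  W  L  L  W  W  W  W  L  L  W  W  W  W  L  L
Position 31 is L, so the second player wins.

Second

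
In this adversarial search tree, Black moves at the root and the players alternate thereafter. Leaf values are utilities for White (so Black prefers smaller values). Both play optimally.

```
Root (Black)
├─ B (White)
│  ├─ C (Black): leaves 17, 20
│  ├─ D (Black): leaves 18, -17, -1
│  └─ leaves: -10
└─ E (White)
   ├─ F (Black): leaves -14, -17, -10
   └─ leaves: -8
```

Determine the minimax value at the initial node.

-8

C (Black): min(17, 20) = 17
D (Black): min(18, -17, -1) = -17
B (White): max(17, -17, -10) = 17
F (Black): min(-14, -17, -10) = -17
E (White): max(-17, -8) = -8
Root (Black): min(17, -8) = -8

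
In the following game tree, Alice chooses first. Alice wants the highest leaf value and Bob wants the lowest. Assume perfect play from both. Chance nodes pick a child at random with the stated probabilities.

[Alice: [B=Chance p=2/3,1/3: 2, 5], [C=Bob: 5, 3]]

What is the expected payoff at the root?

3

B (Chance): 2/3·2 + 1/3·5 = 3
C (Bob): min(5, 3) = 3
Root (Alice): max(3, 3) = 3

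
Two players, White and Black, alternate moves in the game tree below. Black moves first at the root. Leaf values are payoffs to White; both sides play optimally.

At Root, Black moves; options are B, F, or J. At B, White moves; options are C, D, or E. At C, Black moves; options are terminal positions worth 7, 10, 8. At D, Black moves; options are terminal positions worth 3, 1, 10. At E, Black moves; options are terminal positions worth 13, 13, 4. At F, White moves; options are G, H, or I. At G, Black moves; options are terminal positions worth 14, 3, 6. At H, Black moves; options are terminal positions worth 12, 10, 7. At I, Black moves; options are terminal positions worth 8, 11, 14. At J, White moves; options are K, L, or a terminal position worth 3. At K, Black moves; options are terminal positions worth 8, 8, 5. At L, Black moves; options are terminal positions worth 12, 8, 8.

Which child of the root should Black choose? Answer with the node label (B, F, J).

B

C (Black): min(7, 10, 8) = 7
D (Black): min(3, 1, 10) = 1
E (Black): min(13, 13, 4) = 4
B (White): max(7, 1, 4) = 7
G (Black): min(14, 3, 6) = 3
H (Black): min(12, 10, 7) = 7
I (Black): min(8, 11, 14) = 8
F (White): max(3, 7, 8) = 8
K (Black): min(8, 8, 5) = 5
L (Black): min(12, 8, 8) = 8
J (White): max(5, 8, 3) = 8
Root (Black): min(7, 8, 8) = 7
Black picks the child with the lowest value: B (value 7).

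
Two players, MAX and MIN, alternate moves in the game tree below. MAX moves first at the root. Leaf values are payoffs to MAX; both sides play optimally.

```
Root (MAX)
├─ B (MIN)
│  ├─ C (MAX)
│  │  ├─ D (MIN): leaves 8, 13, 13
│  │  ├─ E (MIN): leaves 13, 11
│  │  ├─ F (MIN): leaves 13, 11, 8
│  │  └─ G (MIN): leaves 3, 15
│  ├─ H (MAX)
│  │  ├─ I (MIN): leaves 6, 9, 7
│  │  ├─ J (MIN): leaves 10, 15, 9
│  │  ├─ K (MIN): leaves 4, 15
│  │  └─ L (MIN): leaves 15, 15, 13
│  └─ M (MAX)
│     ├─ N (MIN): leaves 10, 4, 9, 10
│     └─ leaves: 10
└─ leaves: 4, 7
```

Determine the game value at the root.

10

D (MIN): min(8, 13, 13) = 8
E (MIN): min(13, 11) = 11
F (MIN): min(13, 11, 8) = 8
G (MIN): min(3, 15) = 3
C (MAX): max(8, 11, 8, 3) = 11
I (MIN): min(6, 9, 7) = 6
J (MIN): min(10, 15, 9) = 9
K (MIN): min(4, 15) = 4
L (MIN): min(15, 15, 13) = 13
H (MAX): max(6, 9, 4, 13) = 13
N (MIN): min(10, 4, 9, 10) = 4
M (MAX): max(4, 10) = 10
B (MIN): min(11, 13, 10) = 10
Root (MAX): max(10, 4, 7) = 10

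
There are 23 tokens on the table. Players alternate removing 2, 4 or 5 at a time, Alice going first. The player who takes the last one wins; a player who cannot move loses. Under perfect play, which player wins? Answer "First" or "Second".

First

W/L table (W = player to move can force a win):
i:   0  1  2  3  4  5  6  7  8  9 10 11 12 13 14 15 16 17 18 19 20 21 22 23
     L  L  W  W  W  W  W  L  L  W  W  W  W  W  L  L  W  W  W  W  W  L  L  W
Position 23 is W, so the first player wins.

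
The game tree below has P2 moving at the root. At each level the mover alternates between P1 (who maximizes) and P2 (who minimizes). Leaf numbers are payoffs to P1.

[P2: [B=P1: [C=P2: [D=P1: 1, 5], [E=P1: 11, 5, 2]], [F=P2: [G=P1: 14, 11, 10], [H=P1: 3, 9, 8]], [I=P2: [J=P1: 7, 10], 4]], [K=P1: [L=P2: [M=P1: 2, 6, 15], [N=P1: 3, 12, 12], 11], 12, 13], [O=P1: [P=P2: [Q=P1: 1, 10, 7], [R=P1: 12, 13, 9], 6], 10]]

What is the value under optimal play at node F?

G: max(14, 11, 10) = 14
H: max(3, 9, 8) = 9
F: min(14, 9) = 9

9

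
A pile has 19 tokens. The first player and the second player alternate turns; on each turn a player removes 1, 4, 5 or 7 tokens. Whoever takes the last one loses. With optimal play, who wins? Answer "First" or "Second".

Second

W/L table (W = player to move can force a win):
i:   0  1  2  3  4  5  6  7  8  9 10 11 12 13 14 15 16 17 18 19
     W  L  W  L  W  W  W  W  W  L  W  L  W  W  W  W  W  L  W  L
Position 19 is L, so the second player wins.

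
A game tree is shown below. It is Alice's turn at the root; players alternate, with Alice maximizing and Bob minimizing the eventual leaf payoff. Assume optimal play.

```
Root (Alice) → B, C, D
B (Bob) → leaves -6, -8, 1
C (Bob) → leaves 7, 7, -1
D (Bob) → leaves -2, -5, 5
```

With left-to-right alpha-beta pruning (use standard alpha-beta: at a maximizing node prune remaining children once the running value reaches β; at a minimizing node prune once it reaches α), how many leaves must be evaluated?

B [α=-∞,β=+∞]: v=-8
C [α=-8,β=+∞]: v=-1
D [α=-1,β=+∞]: v=-2 after child 1 ≤ α → α-cutoff, skip 2
Root [α=-∞,β=+∞]: v=-1
Leaves evaluated: 7 of 9.

7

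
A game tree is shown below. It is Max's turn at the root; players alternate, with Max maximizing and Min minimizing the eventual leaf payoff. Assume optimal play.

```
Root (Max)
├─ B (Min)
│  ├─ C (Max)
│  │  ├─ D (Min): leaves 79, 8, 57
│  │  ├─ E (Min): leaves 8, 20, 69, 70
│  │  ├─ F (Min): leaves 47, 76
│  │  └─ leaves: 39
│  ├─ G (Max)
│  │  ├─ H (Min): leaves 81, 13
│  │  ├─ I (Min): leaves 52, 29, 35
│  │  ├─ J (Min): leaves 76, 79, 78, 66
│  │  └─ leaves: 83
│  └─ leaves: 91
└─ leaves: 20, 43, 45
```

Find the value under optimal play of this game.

47

D (Min): min(79, 8, 57) = 8
E (Min): min(8, 20, 69, 70) = 8
F (Min): min(47, 76) = 47
C (Max): max(8, 8, 47, 39) = 47
H (Min): min(81, 13) = 13
I (Min): min(52, 29, 35) = 29
J (Min): min(76, 79, 78, 66) = 66
G (Max): max(13, 29, 66, 83) = 83
B (Min): min(47, 83, 91) = 47
Root (Max): max(47, 20, 43, 45) = 47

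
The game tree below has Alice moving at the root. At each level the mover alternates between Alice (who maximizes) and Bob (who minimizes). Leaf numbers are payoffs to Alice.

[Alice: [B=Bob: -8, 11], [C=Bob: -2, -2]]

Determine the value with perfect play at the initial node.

-2

B (Bob): min(-8, 11) = -8
C (Bob): min(-2, -2) = -2
Root (Alice): max(-8, -2) = -2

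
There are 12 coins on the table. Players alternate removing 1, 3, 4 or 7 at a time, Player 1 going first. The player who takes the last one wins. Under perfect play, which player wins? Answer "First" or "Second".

First

Positions where the player to move wins (W) vs loses (L):
i:   0  1  2  3  4  5  6  7  8  9 10 11 12
     L  W  L  W  W  W  W  W  L  W  L  W  W
Position 12 is W, so the first player wins.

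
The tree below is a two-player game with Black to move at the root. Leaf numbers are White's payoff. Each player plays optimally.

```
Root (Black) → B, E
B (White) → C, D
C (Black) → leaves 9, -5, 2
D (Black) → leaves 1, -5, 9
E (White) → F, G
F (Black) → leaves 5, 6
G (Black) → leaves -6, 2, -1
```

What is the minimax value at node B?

C: min(9, -5, 2) = -5
D: min(1, -5, 9) = -5
B: max(-5, -5) = -5

-5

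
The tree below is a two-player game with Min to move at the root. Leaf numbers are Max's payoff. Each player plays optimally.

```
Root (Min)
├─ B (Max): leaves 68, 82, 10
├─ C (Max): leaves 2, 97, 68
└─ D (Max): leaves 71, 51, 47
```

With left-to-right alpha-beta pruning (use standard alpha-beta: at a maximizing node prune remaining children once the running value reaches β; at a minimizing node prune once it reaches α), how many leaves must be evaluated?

B [α=-∞,β=+∞]: v=82
C [α=-∞,β=82]: v=97 after child 2 ≥ β → β-cutoff, skip 1
D [α=-∞,β=82]: v=71
Root [α=-∞,β=+∞]: v=71
Leaves evaluated: 8 of 9.

8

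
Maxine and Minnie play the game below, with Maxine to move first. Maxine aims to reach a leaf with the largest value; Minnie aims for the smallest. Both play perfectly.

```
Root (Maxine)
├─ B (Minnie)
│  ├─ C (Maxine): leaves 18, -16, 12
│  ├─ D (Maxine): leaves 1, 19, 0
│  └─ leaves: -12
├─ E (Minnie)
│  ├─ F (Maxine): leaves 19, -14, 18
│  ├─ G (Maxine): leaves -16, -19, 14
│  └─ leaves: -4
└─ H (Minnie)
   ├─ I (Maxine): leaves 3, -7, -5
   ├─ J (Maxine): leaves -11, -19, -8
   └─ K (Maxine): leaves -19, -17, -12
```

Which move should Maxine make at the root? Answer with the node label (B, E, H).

E

C (Maxine): max(18, -16, 12) = 18
D (Maxine): max(1, 19, 0) = 19
B (Minnie): min(18, 19, -12) = -12
F (Maxine): max(19, -14, 18) = 19
G (Maxine): max(-16, -19, 14) = 14
E (Minnie): min(19, 14, -4) = -4
I (Maxine): max(3, -7, -5) = 3
J (Maxine): max(-11, -19, -8) = -8
K (Maxine): max(-19, -17, -12) = -12
H (Minnie): min(3, -8, -12) = -12
Root (Maxine): max(-12, -4, -12) = -4
Maxine picks the child with the highest value: E (value -4).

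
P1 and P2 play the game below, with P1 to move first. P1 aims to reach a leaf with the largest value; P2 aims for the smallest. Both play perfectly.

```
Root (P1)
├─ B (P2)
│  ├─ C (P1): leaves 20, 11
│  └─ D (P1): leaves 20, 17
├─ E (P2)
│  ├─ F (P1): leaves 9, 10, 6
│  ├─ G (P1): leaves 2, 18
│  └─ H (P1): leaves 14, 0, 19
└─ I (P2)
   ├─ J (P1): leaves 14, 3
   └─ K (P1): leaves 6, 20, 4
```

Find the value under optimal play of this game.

20

C (P1): max(20, 11) = 20
D (P1): max(20, 17) = 20
B (P2): min(20, 20) = 20
F (P1): max(9, 10, 6) = 10
G (P1): max(2, 18) = 18
H (P1): max(14, 0, 19) = 19
E (P2): min(10, 18, 19) = 10
J (P1): max(14, 3) = 14
K (P1): max(6, 20, 4) = 20
I (P2): min(14, 20) = 14
Root (P1): max(20, 10, 14) = 20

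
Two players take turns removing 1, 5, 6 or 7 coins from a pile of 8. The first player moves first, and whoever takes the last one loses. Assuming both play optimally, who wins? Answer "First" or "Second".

First

Compute winning (W) and losing (L) positions by backward induction:
i:   0  1  2  3  4  5  6  7  8
     W  L  W  L  W  L  W  W  W
Position 8 is W, so the first player wins.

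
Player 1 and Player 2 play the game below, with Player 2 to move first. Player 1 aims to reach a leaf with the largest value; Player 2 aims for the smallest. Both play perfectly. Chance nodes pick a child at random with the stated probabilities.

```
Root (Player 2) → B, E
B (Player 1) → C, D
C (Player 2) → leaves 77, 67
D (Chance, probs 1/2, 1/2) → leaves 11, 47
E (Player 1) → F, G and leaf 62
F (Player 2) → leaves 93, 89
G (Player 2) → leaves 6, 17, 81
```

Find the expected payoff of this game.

C (Player 2): min(77, 67) = 67
D (Chance): 1/2·11 + 1/2·47 = 29
B (Player 1): max(67, 29) = 67
F (Player 2): min(93, 89) = 89
G (Player 2): min(6, 17, 81) = 6
E (Player 1): max(89, 6, 62) = 89
Root (Player 2): min(67, 89) = 67

67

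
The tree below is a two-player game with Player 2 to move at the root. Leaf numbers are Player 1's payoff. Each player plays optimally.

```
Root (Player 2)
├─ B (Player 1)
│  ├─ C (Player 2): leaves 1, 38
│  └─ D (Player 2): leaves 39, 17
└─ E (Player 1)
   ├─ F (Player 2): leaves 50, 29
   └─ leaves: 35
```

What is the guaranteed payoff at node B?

17

C: min(1, 38) = 1
D: min(39, 17) = 17
B: max(1, 17) = 17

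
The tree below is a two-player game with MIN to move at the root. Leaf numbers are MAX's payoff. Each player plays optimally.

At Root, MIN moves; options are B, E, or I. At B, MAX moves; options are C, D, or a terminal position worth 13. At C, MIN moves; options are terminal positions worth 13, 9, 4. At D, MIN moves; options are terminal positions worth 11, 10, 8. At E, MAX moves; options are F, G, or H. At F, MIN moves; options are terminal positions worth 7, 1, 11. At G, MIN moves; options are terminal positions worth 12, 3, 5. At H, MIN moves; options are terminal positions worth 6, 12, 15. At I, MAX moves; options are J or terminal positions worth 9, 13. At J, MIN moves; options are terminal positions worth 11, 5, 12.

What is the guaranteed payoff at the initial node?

6

C (MIN): min(13, 9, 4) = 4
D (MIN): min(11, 10, 8) = 8
B (MAX): max(4, 8, 13) = 13
F (MIN): min(7, 1, 11) = 1
G (MIN): min(12, 3, 5) = 3
H (MIN): min(6, 12, 15) = 6
E (MAX): max(1, 3, 6) = 6
J (MIN): min(11, 5, 12) = 5
I (MAX): max(5, 9, 13) = 13
Root (MIN): min(13, 6, 13) = 6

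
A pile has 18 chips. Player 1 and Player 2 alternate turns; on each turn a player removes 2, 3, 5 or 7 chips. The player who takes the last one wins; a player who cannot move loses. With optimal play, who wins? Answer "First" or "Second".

Compute winning (W) and losing (L) positions by backward induction:
i:   0  1  2  3  4  5  6  7  8  9 10 11 12 13 14 15 16 17 18
     L  L  W  W  W  W  W  W  W  L  L  W  W  W  W  W  W  W  L
Position 18 is L, so the second player wins.

Second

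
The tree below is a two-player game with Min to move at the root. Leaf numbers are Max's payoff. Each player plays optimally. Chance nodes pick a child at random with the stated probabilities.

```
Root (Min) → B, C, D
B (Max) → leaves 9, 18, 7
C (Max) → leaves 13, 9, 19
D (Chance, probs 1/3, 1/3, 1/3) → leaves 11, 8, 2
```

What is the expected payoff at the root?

7

B (Max): max(9, 18, 7) = 18
C (Max): max(13, 9, 19) = 19
D (Chance): 1/3·11 + 1/3·8 + 1/3·2 = 7
Root (Min): min(18, 19, 7) = 7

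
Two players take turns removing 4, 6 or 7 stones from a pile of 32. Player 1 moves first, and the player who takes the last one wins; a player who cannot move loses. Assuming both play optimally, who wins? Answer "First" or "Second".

W/L table (W = player to move can force a win):
i:   0  1  2  3  4  5  6  7  8  9 10 11 12 13 14 15 16 17 18 19 20 21 22 23 24 25 26 27 28 29 30 31 32
     L  L  L  L  W  W  W  W  W  W  W  L  L  L  L  W  W  W  W  W  W  W  L  L  L  L  W  W  W  W  W  W  W
Position 32 is W, so the first player wins.

First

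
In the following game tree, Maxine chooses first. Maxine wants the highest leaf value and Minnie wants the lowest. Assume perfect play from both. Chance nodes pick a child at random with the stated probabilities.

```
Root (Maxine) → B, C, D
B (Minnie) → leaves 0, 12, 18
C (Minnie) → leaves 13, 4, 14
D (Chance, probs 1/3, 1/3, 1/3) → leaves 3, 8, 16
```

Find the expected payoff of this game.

B (Minnie): min(0, 12, 18) = 0
C (Minnie): min(13, 4, 14) = 4
D (Chance): 1/3·3 + 1/3·8 + 1/3·16 = 9
Root (Maxine): max(0, 4, 9) = 9

9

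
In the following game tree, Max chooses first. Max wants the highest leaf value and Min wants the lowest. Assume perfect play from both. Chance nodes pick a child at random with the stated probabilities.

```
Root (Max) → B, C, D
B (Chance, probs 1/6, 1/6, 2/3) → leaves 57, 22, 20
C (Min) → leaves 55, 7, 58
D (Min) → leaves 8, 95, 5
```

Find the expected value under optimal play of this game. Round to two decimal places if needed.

26.5

B (Chance): 1/6·57 + 1/6·22 + 2/3·20 = 26.5
C (Min): min(55, 7, 58) = 7
D (Min): min(8, 95, 5) = 5
Root (Max): max(26.5, 7, 5) = 26.5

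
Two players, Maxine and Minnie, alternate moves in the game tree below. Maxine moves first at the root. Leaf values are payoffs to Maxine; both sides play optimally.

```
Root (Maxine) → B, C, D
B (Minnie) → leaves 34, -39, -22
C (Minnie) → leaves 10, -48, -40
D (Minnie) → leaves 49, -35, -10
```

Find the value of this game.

B (Minnie): min(34, -39, -22) = -39
C (Minnie): min(10, -48, -40) = -48
D (Minnie): min(49, -35, -10) = -35
Root (Maxine): max(-39, -48, -35) = -35

-35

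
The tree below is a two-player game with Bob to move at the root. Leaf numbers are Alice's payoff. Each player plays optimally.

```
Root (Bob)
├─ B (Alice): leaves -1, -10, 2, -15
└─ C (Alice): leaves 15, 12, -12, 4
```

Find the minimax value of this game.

B (Alice): max(-1, -10, 2, -15) = 2
C (Alice): max(15, 12, -12, 4) = 15
Root (Bob): min(2, 15) = 2

2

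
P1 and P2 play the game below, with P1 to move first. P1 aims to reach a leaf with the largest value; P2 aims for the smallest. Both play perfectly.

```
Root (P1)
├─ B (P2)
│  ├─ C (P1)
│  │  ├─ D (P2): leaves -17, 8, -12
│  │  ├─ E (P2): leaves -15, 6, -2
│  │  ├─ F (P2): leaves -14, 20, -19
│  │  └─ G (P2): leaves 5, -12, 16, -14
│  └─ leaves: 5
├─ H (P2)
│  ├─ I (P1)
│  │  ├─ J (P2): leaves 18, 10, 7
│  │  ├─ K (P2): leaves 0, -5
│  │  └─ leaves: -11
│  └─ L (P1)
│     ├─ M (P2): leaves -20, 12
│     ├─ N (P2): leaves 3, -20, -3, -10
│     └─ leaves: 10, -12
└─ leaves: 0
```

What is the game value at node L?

10

M: min(-20, 12) = -20
N: min(3, -20, -3, -10) = -20
L: max(-20, -20, 10, -12) = 10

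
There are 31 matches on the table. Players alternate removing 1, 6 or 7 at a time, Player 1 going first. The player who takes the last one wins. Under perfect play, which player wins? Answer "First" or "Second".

i:   0  1  2  3  4  5  6  7  8  9 10 11 12 13 14 15 16 17 18 19 20 21 22 23 24 25 26 27 28 29 30 31
     L  W  L  W  L  W  W  W  W  W  W  W  L  W  L  W  L  W  W  W  W  W  W  W  L  W  L  W  L  W  W  W
Position 31 is W, so the first player wins.

First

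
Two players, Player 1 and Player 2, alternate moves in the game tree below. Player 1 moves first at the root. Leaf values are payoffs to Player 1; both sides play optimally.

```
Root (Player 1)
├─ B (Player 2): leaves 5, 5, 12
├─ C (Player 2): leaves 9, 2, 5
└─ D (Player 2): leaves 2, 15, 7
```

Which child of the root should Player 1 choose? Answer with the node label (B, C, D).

B (Player 2): min(5, 5, 12) = 5
C (Player 2): min(9, 2, 5) = 2
D (Player 2): min(2, 15, 7) = 2
Root (Player 1): max(5, 2, 2) = 5
Player 1 picks the child with the highest value: B (value 5).

B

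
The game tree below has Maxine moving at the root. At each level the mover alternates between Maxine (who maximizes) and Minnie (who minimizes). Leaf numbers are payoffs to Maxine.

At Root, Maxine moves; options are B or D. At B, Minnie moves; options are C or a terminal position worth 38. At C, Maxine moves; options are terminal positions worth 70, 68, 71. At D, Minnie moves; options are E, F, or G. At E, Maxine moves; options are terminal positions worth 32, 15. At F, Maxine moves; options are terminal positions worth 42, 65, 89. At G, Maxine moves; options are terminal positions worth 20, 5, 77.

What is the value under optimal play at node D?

32

E: max(32, 15) = 32
F: max(42, 65, 89) = 89
G: max(20, 5, 77) = 77
D: min(32, 89, 77) = 32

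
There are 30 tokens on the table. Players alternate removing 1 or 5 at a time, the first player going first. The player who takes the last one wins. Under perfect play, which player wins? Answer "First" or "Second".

i:   0  1  2  3  4  5  6  7  8  9 10 11 12 13 14 15 16 17 18 19 20 21 22 23 24 25 26 27 28 29 30
     L  W  L  W  L  W  L  W  L  W  L  W  L  W  L  W  L  W  L  W  L  W  L  W  L  W  L  W  L  W  L
Position 30 is L, so the second player wins.

Second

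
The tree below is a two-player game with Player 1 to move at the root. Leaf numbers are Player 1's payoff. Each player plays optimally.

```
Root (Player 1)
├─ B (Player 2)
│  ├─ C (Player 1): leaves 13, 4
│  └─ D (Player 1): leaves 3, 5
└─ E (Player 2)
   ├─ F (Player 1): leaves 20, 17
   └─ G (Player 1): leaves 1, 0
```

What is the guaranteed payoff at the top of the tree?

C (Player 1): max(13, 4) = 13
D (Player 1): max(3, 5) = 5
B (Player 2): min(13, 5) = 5
F (Player 1): max(20, 17) = 20
G (Player 1): max(1, 0) = 1
E (Player 2): min(20, 1) = 1
Root (Player 1): max(5, 1) = 5

5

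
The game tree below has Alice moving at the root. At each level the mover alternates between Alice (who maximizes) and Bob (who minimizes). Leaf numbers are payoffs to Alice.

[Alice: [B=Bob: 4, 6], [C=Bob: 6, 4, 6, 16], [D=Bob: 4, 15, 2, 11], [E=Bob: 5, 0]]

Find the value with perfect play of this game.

4

B (Bob): min(4, 6) = 4
C (Bob): min(6, 4, 6, 16) = 4
D (Bob): min(4, 15, 2, 11) = 2
E (Bob): min(5, 0) = 0
Root (Alice): max(4, 4, 2, 0) = 4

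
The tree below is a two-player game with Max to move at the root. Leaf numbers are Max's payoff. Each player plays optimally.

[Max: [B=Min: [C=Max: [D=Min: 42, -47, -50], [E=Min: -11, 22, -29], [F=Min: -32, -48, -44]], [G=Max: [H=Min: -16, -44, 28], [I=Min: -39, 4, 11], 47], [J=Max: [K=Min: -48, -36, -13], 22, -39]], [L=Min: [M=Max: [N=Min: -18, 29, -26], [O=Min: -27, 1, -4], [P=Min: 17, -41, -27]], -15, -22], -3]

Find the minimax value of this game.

D (Min): min(42, -47, -50) = -50
E (Min): min(-11, 22, -29) = -29
F (Min): min(-32, -48, -44) = -48
C (Max): max(-50, -29, -48) = -29
H (Min): min(-16, -44, 28) = -44
I (Min): min(-39, 4, 11) = -39
G (Max): max(-44, -39, 47) = 47
K (Min): min(-48, -36, -13) = -48
J (Max): max(-48, 22, -39) = 22
B (Min): min(-29, 47, 22) = -29
N (Min): min(-18, 29, -26) = -26
O (Min): min(-27, 1, -4) = -27
P (Min): min(17, -41, -27) = -41
M (Max): max(-26, -27, -41) = -26
L (Min): min(-26, -15, -22) = -26
Root (Max): max(-29, -26, -3) = -3

-3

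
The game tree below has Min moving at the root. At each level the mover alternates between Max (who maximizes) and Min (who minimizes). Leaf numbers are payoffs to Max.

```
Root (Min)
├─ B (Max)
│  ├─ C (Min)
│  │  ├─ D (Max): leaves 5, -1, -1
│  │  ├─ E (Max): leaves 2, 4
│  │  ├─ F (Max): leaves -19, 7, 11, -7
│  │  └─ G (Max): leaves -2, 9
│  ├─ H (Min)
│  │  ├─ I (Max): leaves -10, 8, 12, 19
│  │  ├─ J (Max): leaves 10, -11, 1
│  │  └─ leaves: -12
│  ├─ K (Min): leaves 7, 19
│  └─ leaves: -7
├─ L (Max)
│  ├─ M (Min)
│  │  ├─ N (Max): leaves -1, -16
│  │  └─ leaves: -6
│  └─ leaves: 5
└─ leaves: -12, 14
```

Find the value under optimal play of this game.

-12

D (Max): max(5, -1, -1) = 5
E (Max): max(2, 4) = 4
F (Max): max(-19, 7, 11, -7) = 11
G (Max): max(-2, 9) = 9
C (Min): min(5, 4, 11, 9) = 4
I (Max): max(-10, 8, 12, 19) = 19
J (Max): max(10, -11, 1) = 10
H (Min): min(19, 10, -12) = -12
K (Min): min(7, 19) = 7
B (Max): max(4, -12, 7, -7) = 7
N (Max): max(-1, -16) = -1
M (Min): min(-1, -6) = -6
L (Max): max(-6, 5) = 5
Root (Min): min(7, 5, -12, 14) = -12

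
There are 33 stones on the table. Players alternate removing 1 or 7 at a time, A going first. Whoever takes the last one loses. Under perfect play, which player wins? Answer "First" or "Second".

Second

Compute winning (W) and losing (L) positions by backward induction:
i:   0  1  2  3  4  5  6  7  8  9 10 11 12 13 14 15 16 17 18 19 20 21 22 23 24 25 26 27 28 29 30 31 32 33
     W  L  W  L  W  L  W  L  W  L  W  L  W  L  W  L  W  L  W  L  W  L  W  L  W  L  W  L  W  L  W  L  W  L
Position 33 is L, so the second player wins.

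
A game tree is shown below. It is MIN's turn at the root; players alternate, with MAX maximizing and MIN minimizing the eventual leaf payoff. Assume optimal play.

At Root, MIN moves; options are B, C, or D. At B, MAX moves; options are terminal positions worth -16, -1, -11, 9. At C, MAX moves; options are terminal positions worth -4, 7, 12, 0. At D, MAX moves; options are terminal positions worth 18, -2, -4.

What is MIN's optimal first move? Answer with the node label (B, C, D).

B

B (MAX): max(-16, -1, -11, 9) = 9
C (MAX): max(-4, 7, 12, 0) = 12
D (MAX): max(18, -2, -4) = 18
Root (MIN): min(9, 12, 18) = 9
MIN picks the child with the lowest value: B (value 9).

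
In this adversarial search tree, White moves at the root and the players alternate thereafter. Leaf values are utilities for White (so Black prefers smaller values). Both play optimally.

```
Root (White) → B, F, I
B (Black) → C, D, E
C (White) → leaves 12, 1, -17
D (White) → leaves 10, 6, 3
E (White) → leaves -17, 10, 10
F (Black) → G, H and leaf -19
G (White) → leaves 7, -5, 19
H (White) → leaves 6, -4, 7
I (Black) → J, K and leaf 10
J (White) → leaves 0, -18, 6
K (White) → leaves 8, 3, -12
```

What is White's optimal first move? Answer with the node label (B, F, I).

C (White): max(12, 1, -17) = 12
D (White): max(10, 6, 3) = 10
E (White): max(-17, 10, 10) = 10
B (Black): min(12, 10, 10) = 10
G (White): max(7, -5, 19) = 19
H (White): max(6, -4, 7) = 7
F (Black): min(19, 7, -19) = -19
J (White): max(0, -18, 6) = 6
K (White): max(8, 3, -12) = 8
I (Black): min(6, 8, 10) = 6
Root (White): max(10, -19, 6) = 10
White picks the child with the highest value: B (value 10).

B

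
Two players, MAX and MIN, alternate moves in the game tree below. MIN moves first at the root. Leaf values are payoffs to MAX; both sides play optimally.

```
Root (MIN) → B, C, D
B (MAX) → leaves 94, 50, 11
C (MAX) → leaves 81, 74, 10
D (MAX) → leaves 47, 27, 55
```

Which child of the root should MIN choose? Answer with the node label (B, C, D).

D

B (MAX): max(94, 50, 11) = 94
C (MAX): max(81, 74, 10) = 81
D (MAX): max(47, 27, 55) = 55
Root (MIN): min(94, 81, 55) = 55
MIN picks the child with the lowest value: D (value 55).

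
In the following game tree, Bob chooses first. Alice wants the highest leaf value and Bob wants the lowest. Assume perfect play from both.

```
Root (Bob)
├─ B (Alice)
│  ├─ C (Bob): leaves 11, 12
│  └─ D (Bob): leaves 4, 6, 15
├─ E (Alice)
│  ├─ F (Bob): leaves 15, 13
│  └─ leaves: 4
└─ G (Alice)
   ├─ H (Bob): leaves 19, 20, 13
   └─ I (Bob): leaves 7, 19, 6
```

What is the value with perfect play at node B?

C: min(11, 12) = 11
D: min(4, 6, 15) = 4
B: max(11, 4) = 11

11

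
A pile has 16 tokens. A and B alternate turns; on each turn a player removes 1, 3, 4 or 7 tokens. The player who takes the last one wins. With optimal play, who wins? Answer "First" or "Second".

Mark each pile size as W (mover wins) or L (mover loses):
i:   0  1  2  3  4  5  6  7  8  9 10 11 12 13 14 15 16
     L  W  L  W  W  W  W  W  L  W  L  W  W  W  W  W  L
Position 16 is L, so the second player wins.

Second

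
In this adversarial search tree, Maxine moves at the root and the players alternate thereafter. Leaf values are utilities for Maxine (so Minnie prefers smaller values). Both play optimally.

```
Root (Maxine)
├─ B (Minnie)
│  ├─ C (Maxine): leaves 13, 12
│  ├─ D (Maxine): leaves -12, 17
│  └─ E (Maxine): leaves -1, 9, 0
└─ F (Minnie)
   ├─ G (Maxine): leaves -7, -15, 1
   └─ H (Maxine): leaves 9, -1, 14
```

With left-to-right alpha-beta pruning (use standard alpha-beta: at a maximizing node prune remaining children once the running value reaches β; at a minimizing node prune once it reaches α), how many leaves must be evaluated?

C [α=-∞,β=+∞]: v=13
D [α=-∞,β=13]: v=17
E [α=-∞,β=13]: v=9
B [α=-∞,β=+∞]: v=9
G [α=9,β=+∞]: v=1
F [α=9,β=+∞]: v=1 after child 1 ≤ α → α-cutoff, skip 1
Root [α=-∞,β=+∞]: v=9
Leaves evaluated: 10 of 13.

10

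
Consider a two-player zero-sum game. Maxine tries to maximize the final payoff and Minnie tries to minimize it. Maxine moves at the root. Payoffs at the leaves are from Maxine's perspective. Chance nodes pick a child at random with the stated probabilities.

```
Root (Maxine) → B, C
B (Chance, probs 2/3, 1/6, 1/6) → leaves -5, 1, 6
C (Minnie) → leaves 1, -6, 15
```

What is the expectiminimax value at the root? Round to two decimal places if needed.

-2.17

B (Chance): 2/3·-5 + 1/6·1 + 1/6·6 = -2.17
C (Minnie): min(1, -6, 15) = -6
Root (Maxine): max(-2.17, -6) = -2.17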